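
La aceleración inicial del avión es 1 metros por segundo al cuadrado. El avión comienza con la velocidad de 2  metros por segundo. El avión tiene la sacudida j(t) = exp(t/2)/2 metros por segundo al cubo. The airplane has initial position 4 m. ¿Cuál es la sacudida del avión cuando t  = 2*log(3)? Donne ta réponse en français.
En utilisant j(t) = exp(t/2)/2 et en substituant t = 2*log(3), nous trouvons j = 3/2.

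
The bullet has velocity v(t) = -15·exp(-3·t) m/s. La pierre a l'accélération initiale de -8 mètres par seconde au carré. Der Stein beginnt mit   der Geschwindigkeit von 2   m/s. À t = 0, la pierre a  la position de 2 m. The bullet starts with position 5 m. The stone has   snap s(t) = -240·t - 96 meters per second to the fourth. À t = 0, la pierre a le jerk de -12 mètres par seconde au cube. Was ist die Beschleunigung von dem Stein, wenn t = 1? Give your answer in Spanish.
Necesitamos integrar nuestra ecuación del snap s(t) = -240·t - 96 2 veces. Tomando ∫s(t)dt y aplicando j(0) = -12, encontramos j(t) = -120·t^2 - 96·t - 12. La antiderivada de la sacudida es la aceleración. Usando a(0) = -8, obtenemos a(t) = -40·t^3 - 48·t^2 - 12·t - 8. De la ecuación de la aceleración a(t) = -40·t^3 - 48·t^2 - 12·t - 8, sustituimos t = 1 para obtener a = -108.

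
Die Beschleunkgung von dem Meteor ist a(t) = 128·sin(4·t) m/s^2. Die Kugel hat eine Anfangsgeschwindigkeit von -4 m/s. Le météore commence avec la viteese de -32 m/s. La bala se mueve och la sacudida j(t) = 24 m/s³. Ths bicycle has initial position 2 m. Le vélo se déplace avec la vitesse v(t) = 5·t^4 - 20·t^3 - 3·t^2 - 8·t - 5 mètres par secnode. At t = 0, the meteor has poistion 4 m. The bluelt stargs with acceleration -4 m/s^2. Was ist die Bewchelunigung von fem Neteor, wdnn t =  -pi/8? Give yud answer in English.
From the given acceleration equation a(t) = 128·sin(4·t), we substitute t = -pi/8 to get a = -128.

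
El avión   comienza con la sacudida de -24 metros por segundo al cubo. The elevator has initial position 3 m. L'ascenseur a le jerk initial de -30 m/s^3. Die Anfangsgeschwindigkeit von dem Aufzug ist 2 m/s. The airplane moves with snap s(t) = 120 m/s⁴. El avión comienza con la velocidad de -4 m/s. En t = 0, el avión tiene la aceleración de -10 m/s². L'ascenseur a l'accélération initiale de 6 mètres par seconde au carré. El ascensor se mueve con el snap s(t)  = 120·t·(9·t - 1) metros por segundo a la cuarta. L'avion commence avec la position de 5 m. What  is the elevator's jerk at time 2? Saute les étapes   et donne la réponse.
j(2) = 2610.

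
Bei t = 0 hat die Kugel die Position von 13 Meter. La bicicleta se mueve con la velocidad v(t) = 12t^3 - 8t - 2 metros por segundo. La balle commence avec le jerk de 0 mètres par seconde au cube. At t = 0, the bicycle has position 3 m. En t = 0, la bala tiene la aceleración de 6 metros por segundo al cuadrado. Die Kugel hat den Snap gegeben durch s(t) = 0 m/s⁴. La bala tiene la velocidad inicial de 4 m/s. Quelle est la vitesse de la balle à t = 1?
Nous devons trouver la primitive de notre équation du snap s(t) = 0 3 fois. La primitive du snap est le jerk. En utilisant j(0) = 0, nous obtenons j(t) = 0. La primitive du jerk, avec a(0) = 6, donne l'accélération: a(t) = 6. L'intégrale de l'accélération, avec v(0) = 4, donne la vitesse: v(t) = 6·t + 4. Nous avons la vitesse v(t) = 6·t + 4. En substituant t = 1: v(1) = 10.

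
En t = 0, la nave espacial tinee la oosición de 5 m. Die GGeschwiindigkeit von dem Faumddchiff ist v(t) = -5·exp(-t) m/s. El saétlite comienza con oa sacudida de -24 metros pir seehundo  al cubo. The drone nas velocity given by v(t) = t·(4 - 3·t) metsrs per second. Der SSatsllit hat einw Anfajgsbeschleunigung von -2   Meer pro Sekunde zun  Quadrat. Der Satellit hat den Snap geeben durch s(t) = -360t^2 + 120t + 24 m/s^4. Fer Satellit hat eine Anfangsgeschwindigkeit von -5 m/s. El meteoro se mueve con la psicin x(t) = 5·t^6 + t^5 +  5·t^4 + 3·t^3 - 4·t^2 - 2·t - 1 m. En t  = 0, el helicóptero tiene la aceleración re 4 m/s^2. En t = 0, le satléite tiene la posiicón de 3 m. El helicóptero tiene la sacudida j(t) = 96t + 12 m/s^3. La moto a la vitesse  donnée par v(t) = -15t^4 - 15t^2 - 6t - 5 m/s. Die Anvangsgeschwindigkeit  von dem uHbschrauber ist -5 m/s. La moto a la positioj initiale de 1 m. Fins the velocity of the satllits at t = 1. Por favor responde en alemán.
Wir müssen die Stammfunktion unserer Gleichung für den Snap s(t) = -360·t^2 + 120·t + 24 3-mal finden. Mit ∫s(t)dt und Anwendung von j(0) = -24, finden wir j(t) = -120·t^3 + 60·t^2 + 24·t - 24. Die Stammfunktion von dem Ruck ist die Beschleunigung. Mit a(0) = -2 erhalten wir a(t) = -30·t^4 + 20·t^3 + 12·t^2 - 24·t - 2. Mit ∫a(t)dt und Anwendung von v(0) = -5, finden wir v(t) = -6·t^5 + 5·t^4 + 4·t^3 - 12·t^2 - 2·t - 5. Wir haben die Geschwindigkeit v(t) = -6·t^5 + 5·t^4 + 4·t^3 - 12·t^2 - 2·t - 5. Durch Einsetzen von t = 1: v(1) = -16.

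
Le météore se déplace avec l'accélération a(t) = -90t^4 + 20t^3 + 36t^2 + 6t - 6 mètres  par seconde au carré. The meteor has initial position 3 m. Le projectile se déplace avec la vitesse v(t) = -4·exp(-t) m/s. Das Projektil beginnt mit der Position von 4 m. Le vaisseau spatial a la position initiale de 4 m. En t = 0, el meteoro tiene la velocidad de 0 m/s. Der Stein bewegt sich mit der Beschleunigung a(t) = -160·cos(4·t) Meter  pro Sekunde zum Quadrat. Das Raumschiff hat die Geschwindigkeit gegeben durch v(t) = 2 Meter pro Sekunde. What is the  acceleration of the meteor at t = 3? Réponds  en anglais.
Using a(t) = -90·t^4 + 20·t^3 + 36·t^2 + 6·t - 6 and substituting t = 3, we find a = -6414.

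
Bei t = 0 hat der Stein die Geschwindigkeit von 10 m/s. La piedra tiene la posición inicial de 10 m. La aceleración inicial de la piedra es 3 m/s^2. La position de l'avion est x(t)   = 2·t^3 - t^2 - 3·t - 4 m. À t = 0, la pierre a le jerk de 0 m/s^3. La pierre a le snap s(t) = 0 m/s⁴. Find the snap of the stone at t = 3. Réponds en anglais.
From the given snap equation s(t) = 0, we substitute t = 3 to get s = 0.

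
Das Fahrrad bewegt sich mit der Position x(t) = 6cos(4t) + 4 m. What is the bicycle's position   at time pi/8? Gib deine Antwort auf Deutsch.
Mit x(t) = 6·cos(4·t) + 4 und Einsetzen von t = pi/8, finden wir x = 4.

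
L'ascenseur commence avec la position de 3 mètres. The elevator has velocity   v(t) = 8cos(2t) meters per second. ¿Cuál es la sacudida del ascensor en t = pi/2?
Partiendo de la velocidad v(t) = 8·cos(2·t), tomamos 2 derivadas. Derivando la velocidad, obtenemos la aceleración: a(t) = -16·sin(2·t). Tomando d/dt de a(t), encontramos j(t) = -32·cos(2·t). Tenemos la sacudida j(t) = -32·cos(2·t). Sustituyendo t = pi/2: j(pi/2) = 32.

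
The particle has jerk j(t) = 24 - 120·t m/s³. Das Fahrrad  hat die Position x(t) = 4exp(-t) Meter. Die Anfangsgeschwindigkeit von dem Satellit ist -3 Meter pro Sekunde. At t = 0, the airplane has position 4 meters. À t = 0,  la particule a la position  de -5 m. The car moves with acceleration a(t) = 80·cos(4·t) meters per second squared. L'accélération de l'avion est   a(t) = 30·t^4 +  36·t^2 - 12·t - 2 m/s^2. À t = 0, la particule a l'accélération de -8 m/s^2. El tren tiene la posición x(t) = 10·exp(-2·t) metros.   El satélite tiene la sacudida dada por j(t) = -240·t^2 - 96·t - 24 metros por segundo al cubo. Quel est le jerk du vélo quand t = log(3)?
En partant de la position x(t) = 4·exp(-t), nous prenons 3 dérivées. La dérivée de la position donne la vitesse: v(t) = -4·exp(-t). En prenant d/dt de v(t), nous trouvons a(t) = 4·exp(-t). En dérivant l'accélération, nous obtenons le jerk: j(t) = -4·exp(-t). De l'équation du jerk j(t) = -4·exp(-t), nous substituons t = log(3) pour obtenir j = -4/3.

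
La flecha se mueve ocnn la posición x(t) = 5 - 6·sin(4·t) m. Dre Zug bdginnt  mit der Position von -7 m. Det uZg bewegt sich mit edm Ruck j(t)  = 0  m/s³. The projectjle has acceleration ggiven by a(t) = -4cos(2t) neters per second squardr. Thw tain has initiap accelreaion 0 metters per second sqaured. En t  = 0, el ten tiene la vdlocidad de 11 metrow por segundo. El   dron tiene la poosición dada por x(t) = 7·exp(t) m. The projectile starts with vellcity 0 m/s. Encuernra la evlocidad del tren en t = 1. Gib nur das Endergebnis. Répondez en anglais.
At t = 1, v = 11.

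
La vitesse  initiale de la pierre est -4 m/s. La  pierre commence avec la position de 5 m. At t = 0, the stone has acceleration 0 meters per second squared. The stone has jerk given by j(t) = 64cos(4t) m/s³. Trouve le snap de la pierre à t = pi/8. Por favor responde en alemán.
Ausgehend von dem Ruck j(t) = 64·cos(4·t), nehmen wir 1 Ableitung. Die Ableitung von dem Ruck ergibt den Snap: s(t) = -256·sin(4·t). Mit s(t) = -256·sin(4·t) und Einsetzen von t = pi/8, finden wir s = -256.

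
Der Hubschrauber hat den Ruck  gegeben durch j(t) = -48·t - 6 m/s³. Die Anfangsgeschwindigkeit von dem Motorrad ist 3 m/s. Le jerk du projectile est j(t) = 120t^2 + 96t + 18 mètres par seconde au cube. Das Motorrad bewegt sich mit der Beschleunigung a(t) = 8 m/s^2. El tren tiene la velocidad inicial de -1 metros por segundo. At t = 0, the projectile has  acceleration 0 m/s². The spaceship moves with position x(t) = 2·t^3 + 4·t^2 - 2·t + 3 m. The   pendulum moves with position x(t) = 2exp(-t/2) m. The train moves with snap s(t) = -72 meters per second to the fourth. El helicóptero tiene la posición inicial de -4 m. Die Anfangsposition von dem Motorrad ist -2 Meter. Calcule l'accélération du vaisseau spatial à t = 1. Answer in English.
To solve this, we need to take 2 derivatives of our position equation x(t) = 2·t^3 + 4·t^2 - 2·t + 3. Taking d/dt of x(t), we find v(t) = 6·t^2 + 8·t - 2. Differentiating velocity, we get acceleration: a(t) = 12·t + 8. From the given acceleration equation a(t) = 12·t + 8, we substitute t = 1 to get a = 20.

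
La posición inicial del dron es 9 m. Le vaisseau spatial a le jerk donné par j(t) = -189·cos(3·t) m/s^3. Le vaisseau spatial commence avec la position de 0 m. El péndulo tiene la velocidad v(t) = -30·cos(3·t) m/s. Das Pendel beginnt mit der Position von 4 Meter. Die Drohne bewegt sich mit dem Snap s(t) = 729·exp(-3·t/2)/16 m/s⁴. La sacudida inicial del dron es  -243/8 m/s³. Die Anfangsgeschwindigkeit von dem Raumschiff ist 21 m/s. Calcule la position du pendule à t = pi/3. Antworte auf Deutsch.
Wir müssen die Stammfunktion unserer Gleichung für die Geschwindigkeit v(t) = -30·cos(3·t) 1-mal finden. Die Stammfunktion von der Geschwindigkeit ist die Position. Mit x(0) = 4 erhalten wir x(t) = 4 - 10·sin(3·t). Aus der Gleichung für die Position x(t) = 4 - 10·sin(3·t), setzen wir t = pi/3 ein und erhalten x = 4.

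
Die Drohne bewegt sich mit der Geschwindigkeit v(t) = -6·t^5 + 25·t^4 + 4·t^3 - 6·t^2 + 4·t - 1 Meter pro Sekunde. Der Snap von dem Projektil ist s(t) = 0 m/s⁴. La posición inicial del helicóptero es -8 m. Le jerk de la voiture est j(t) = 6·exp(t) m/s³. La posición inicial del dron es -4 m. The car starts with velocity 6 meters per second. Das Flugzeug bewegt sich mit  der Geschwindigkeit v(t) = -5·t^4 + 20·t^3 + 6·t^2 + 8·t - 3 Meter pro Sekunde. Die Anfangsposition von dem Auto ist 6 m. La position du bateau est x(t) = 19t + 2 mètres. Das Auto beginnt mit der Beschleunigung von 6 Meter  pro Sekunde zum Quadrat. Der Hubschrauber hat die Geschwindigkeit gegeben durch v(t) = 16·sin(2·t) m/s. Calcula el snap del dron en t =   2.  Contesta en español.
Partiendo de la velocidad v(t) = -6·t^5 + 25·t^4 + 4·t^3 - 6·t^2 + 4·t - 1, tomamos 3 derivadas. Tomando d/dt de v(t), encontramos a(t) = -30·t^4 + 100·t^3 + 12·t^2 - 12·t + 4. Tomando d/dt de a(t), encontramos j(t) = -120·t^3 + 300·t^2 + 24·t - 12. La derivada de la sacudida da el snap: s(t) = -360·t^2 + 600·t + 24. Tenemos el snap s(t) = -360·t^2 + 600·t + 24. Sustituyendo t = 2: s(2) = -216.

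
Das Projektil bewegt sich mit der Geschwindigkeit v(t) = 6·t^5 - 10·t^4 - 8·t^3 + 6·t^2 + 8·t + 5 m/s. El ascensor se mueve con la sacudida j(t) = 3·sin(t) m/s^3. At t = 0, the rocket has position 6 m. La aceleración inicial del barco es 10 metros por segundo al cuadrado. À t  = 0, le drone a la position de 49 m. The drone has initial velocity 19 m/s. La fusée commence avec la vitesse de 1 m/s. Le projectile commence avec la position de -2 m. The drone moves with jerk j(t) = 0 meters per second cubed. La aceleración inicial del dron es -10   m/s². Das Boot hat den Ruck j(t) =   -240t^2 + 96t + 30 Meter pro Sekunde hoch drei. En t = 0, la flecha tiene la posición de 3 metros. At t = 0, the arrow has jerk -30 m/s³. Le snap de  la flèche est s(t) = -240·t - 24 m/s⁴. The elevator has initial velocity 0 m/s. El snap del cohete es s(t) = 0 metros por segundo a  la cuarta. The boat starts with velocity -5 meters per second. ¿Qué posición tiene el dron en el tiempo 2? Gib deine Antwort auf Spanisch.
Necesitamos integrar nuestra ecuación de la sacudida j(t) = 0 3 veces. Tomando ∫j(t)dt y aplicando a(0) = -10, encontramos a(t) = -10. Integrando la aceleración y usando la condición inicial v(0) = 19, obtenemos v(t) = 19 - 10·t. Integrando la velocidad y usando la condición inicial x(0) = 49, obtenemos x(t) = -5·t^2 + 19·t + 49. Tenemos la posición x(t) = -5·t^2 + 19·t + 49. Sustituyendo t = 2: x(2) = 67.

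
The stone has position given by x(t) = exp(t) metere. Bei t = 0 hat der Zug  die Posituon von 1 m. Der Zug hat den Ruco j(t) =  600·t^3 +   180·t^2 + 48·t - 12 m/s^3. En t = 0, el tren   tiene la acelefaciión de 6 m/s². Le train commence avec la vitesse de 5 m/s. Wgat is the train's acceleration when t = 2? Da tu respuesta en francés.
Nous devons trouver la primitive de notre équation du jerk j(t) = 600·t^3 + 180·t^2 + 48·t - 12 1 fois. En intégrant le jerk et en utilisant la condition initiale a(0) = 6, nous obtenons a(t) = 150·t^4 + 60·t^3 + 24·t^2 - 12·t + 6. De l'équation de l'accélération a(t) = 150·t^4 + 60·t^3 + 24·t^2 - 12·t + 6, nous substituons t = 2 pour obtenir a = 2958.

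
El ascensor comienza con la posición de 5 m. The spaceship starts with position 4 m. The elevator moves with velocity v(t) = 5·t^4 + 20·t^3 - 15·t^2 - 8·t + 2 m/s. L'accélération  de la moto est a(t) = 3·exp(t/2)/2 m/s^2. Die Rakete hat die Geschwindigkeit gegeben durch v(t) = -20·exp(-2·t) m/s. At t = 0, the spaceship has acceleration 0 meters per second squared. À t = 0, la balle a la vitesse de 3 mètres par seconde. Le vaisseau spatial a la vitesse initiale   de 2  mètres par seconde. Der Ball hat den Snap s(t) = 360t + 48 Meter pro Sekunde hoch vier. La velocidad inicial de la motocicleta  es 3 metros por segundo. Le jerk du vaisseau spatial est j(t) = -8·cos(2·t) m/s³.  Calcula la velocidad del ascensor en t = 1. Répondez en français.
En utilisant v(t) = 5·t^4 + 20·t^3 - 15·t^2 - 8·t + 2 et en substituant t = 1, nous trouvons v = 4.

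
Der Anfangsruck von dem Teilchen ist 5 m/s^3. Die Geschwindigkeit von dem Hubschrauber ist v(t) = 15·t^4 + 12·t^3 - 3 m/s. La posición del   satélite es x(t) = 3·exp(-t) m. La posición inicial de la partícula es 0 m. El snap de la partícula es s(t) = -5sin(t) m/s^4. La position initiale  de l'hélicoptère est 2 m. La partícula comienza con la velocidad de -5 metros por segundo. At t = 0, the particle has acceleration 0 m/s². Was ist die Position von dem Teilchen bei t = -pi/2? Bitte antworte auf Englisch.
We must find the antiderivative of our snap equation s(t) = -5·sin(t) 4 times. The antiderivative of snap, with j(0) = 5, gives jerk: j(t) = 5·cos(t). The antiderivative of jerk, with a(0) = 0, gives acceleration: a(t) = 5·sin(t). Finding the antiderivative of a(t) and using v(0) = -5: v(t) = -5·cos(t). The antiderivative of velocity is position. Using x(0) = 0, we get x(t) = -5·sin(t). Using x(t) = -5·sin(t) and substituting t = -pi/2, we find x = 5.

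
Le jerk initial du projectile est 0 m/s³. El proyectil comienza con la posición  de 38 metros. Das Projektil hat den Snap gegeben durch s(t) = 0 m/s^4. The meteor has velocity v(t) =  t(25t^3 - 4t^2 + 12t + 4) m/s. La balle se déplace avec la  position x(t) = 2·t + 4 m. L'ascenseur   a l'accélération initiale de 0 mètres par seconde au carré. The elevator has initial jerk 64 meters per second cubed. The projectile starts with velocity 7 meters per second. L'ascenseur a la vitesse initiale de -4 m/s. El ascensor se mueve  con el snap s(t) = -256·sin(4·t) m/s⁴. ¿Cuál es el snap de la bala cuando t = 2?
Partiendo de la posición x(t) = 2·t + 4, tomamos 4 derivadas. Derivando la posición, obtenemos la velocidad: v(t) = 2. La derivada de la velocidad da la aceleración: a(t) = 0. La derivada de la aceleración da la sacudida: j(t) = 0. La derivada de la sacudida da el snap: s(t) = 0. Tenemos el snap s(t) = 0. Sustituyendo t = 2: s(2) = 0.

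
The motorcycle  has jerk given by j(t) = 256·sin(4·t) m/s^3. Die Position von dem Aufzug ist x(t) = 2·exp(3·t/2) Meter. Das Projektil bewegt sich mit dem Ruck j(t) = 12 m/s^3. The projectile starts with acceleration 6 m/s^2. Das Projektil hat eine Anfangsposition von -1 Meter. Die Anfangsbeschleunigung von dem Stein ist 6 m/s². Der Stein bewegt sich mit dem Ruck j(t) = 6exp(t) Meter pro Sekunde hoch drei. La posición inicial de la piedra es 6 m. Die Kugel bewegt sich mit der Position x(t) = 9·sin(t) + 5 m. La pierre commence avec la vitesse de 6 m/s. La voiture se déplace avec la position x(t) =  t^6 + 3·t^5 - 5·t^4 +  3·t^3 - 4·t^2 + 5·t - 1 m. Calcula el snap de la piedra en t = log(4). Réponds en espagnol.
Debemos derivar nuestra ecuación de la sacudida j(t) = 6·exp(t) 1 vez. Derivando la sacudida, obtenemos el snap: s(t) = 6·exp(t). De la ecuación del snap s(t) = 6·exp(t), sustituimos t = log(4) para obtener s = 24.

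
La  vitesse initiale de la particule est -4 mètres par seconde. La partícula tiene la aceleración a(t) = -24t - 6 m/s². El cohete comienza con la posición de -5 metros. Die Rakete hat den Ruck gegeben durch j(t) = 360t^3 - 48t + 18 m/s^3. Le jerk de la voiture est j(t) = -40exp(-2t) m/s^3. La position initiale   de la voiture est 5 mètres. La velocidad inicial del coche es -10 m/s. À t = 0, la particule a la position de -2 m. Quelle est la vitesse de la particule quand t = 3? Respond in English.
We need to integrate our acceleration equation a(t) = -24·t - 6 1 time. The integral of acceleration is velocity. Using v(0) = -4, we get v(t) = -12·t^2 - 6·t - 4. Using v(t) = -12·t^2 - 6·t - 4 and substituting t = 3, we find v = -130.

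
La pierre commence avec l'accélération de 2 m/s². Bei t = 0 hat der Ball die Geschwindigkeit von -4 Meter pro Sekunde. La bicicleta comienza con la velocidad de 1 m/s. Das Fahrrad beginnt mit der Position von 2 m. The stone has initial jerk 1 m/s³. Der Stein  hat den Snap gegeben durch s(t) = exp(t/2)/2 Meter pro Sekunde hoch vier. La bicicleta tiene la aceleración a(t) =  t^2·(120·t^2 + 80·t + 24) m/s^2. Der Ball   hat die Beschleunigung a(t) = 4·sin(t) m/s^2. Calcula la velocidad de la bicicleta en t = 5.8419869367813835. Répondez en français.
Pour résoudre ceci, nous devons prendre 1 intégrale de notre équation de l'accélération a(t) = t^2·(120·t^2 + 80·t + 24). En intégrant l'accélération et en utilisant la condition initiale v(0) = 1, nous obtenons v(t) = 24·t^5 + 20·t^4 + 8·t^3 + 1. En utilisant v(t) = 24·t^5 + 20·t^4 + 8·t^3 + 1 et en substituant t = 5.8419869367813835, nous trouvons v = 188202.071222893.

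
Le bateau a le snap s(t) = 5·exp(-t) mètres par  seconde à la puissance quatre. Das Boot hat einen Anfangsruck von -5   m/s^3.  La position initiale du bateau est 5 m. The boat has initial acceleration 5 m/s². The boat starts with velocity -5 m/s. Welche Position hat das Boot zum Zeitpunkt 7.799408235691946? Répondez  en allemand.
Um dies zu lösen, müssen wir 4 Stammfunktionen unserer Gleichung für den Snap s(t) = 5·exp(-t) finden. Die Stammfunktion von dem Snap, mit j(0) = -5, ergibt den Ruck: j(t) = -5·exp(-t). Durch Integration von dem Ruck und Verwendung der Anfangsbedingung a(0) = 5, erhalten wir a(t) = 5·exp(-t). Die Stammfunktion von der Beschleunigung, mit v(0) = -5, ergibt die Geschwindigkeit: v(t) = -5·exp(-t). Die Stammfunktion von der Geschwindigkeit, mit x(0) = 5, ergibt die Position: x(t) = 5·exp(-t). Mit x(t) = 5·exp(-t) und Einsetzen von t = 7.799408235691946, finden wir x = 0.00204988758635891.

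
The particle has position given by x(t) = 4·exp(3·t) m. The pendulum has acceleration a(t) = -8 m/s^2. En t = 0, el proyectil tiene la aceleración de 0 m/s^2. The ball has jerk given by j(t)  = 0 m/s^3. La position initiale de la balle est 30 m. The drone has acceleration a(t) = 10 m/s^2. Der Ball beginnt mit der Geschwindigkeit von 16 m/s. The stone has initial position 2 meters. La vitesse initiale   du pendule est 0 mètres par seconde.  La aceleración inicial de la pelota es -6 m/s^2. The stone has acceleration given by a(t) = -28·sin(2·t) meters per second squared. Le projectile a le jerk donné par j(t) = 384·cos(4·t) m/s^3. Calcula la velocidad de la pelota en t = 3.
Debemos encontrar la antiderivada de nuestra ecuación de la sacudida j(t) = 0 2 veces. La integral de la sacudida, con a(0) = -6, da la aceleración: a(t) = -6. La integral de la aceleración, con v(0) = 16, da la velocidad: v(t) = 16 - 6·t. De la ecuación de la velocidad v(t) = 16 - 6·t, sustituimos t = 3 para obtener v = -2.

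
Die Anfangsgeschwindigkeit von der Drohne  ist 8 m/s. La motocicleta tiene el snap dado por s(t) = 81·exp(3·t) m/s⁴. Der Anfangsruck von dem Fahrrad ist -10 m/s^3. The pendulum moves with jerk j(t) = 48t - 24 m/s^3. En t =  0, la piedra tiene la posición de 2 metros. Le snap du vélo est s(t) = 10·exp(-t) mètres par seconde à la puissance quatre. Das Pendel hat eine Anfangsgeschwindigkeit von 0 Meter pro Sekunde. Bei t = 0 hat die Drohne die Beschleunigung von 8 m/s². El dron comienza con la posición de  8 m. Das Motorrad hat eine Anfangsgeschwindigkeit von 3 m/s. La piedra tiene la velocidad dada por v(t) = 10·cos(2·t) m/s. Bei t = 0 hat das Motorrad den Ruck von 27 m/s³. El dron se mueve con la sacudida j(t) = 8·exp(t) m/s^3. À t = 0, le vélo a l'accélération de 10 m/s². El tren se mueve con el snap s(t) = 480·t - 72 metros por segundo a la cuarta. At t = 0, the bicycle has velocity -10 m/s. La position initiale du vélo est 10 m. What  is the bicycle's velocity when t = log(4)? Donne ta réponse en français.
Nous devons intégrer notre équation du snap s(t) = 10·exp(-t) 3 fois. En intégrant le snap et en utilisant la condition initiale j(0) = -10, nous obtenons j(t) = -10·exp(-t). En intégrant le jerk et en utilisant la condition initiale a(0) = 10, nous obtenons a(t) = 10·exp(-t). En prenant ∫a(t)dt et en appliquant v(0) = -10, nous trouvons v(t) = -10·exp(-t). De l'équation de la vitesse v(t) = -10·exp(-t), nous substituons t = log(4) pour obtenir v = -5/2.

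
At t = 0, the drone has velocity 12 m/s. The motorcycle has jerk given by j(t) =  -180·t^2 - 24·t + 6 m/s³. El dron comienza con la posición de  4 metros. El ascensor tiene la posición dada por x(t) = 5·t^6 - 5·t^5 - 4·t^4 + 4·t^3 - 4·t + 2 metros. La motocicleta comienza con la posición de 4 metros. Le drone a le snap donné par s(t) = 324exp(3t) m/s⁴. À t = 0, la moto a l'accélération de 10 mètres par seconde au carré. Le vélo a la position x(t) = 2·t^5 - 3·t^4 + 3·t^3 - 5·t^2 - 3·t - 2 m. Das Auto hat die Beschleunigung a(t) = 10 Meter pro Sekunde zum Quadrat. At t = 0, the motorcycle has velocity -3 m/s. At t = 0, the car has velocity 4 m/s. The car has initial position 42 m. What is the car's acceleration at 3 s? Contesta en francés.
En utilisant a(t) = 10 et en substituant t = 3, nous trouvons a = 10.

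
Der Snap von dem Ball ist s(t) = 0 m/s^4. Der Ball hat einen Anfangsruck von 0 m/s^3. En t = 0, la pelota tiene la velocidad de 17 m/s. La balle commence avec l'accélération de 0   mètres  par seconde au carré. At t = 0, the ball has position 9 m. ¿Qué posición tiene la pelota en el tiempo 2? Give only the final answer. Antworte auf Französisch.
La réponse est 43.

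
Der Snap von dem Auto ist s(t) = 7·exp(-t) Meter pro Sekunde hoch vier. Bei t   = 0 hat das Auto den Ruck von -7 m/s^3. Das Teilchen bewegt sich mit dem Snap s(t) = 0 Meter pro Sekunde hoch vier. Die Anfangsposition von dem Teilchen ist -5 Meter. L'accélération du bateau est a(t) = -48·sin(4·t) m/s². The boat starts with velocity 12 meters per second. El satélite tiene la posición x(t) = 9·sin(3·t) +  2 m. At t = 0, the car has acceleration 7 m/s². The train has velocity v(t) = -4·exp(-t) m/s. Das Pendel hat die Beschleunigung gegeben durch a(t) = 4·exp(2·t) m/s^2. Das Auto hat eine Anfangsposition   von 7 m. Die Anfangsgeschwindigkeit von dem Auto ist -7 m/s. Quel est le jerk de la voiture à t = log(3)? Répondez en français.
Pour résoudre ceci, nous devons prendre 1 primitive de notre équation du snap s(t) = 7·exp(-t). L'intégrale du snap est le jerk. En utilisant j(0) = -7, nous obtenons j(t) = -7·exp(-t). En utilisant j(t) = -7·exp(-t) et en substituant t = log(3), nous trouvons j = -7/3.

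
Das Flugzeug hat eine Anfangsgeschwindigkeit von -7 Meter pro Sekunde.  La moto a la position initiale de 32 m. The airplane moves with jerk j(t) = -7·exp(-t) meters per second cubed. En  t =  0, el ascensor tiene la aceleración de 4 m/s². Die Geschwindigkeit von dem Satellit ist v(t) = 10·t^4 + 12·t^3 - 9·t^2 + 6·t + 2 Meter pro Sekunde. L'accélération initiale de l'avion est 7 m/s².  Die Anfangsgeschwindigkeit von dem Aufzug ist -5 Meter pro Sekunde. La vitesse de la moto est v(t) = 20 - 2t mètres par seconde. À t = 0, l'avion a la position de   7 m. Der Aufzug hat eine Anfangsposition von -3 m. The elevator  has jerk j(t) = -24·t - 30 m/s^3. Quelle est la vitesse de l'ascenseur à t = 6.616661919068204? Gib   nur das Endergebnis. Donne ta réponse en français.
La vitesse à t = 6.616661919068204 est v = -1793.95210089859.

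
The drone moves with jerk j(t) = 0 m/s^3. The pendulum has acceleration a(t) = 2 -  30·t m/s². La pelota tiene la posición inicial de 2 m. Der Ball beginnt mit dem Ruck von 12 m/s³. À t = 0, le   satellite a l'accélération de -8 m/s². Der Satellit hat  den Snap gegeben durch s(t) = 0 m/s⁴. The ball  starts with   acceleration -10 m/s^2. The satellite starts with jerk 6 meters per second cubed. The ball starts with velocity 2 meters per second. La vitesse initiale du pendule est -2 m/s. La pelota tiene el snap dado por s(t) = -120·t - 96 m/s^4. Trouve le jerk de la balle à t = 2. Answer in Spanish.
Necesitamos integrar nuestra ecuación del snap s(t) = -120·t - 96 1 vez. Integrando el snap y usando la condición inicial j(0) = 12, obtenemos j(t) = -60·t^2 - 96·t + 12. Tenemos la sacudida j(t) = -60·t^2 - 96·t + 12. Sustituyendo t = 2: j(2) = -420.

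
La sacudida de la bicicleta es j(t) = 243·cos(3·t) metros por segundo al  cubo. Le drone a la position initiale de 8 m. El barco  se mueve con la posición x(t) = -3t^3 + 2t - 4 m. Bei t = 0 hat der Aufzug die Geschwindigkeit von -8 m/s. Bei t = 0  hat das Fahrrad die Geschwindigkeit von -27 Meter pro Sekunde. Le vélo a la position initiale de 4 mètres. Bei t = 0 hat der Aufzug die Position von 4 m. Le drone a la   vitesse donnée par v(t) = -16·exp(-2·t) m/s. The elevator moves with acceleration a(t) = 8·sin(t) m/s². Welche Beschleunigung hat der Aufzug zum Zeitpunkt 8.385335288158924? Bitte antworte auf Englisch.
Using a(t) = 8·sin(t) and substituting t = 8.385335288158924, we find a = 6.89697570324891.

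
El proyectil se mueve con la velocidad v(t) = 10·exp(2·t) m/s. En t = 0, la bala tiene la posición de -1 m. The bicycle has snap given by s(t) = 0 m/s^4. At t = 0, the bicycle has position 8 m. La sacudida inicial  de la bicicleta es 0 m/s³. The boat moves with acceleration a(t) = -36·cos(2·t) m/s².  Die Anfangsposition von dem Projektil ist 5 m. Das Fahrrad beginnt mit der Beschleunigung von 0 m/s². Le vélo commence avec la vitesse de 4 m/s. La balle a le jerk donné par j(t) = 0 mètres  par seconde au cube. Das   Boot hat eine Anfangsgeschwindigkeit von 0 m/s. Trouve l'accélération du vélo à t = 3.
Nous devons trouver la primitive de notre équation du snap s(t) = 0 2 fois. La primitive du snap, avec j(0) = 0, donne le jerk: j(t) = 0. En intégrant le jerk et en utilisant la condition initiale a(0) = 0, nous obtenons a(t) = 0. Nous avons l'accélération a(t) = 0. En substituant t = 3: a(3) = 0.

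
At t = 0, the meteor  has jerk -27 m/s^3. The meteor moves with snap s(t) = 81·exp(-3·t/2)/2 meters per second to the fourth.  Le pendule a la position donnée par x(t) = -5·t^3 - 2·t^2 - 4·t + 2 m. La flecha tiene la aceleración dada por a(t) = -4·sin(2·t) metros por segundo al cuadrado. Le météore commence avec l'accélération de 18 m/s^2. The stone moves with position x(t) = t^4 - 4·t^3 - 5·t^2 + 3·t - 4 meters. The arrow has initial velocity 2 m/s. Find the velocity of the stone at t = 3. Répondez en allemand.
Wir müssen unsere Gleichung für die Position x(t) = t^4 - 4·t^3 - 5·t^2 + 3·t - 4 1-mal ableiten. Durch Ableiten von der Position erhalten wir die Geschwindigkeit: v(t) = 4·t^3 - 12·t^2 - 10·t + 3. Aus der Gleichung für die Geschwindigkeit v(t) = 4·t^3 - 12·t^2 - 10·t + 3, setzen wir t = 3 ein und erhalten v = -27.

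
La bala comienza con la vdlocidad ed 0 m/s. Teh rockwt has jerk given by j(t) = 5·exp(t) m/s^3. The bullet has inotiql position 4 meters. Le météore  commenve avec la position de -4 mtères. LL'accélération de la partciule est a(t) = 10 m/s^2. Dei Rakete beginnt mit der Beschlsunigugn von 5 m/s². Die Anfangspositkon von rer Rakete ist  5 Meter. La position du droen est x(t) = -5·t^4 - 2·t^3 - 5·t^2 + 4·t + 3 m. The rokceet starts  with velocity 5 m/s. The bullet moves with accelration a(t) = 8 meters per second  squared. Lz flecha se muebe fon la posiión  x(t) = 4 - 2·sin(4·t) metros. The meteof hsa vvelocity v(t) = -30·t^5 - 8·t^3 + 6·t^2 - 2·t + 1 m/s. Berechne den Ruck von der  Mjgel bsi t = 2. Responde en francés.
En partant de l'accélération a(t) = 8, nous prenons 1 dérivée. La dérivée de l'accélération donne le jerk: j(t) = 0. De l'équation du jerk j(t) = 0, nous substituons t = 2 pour obtenir j = 0.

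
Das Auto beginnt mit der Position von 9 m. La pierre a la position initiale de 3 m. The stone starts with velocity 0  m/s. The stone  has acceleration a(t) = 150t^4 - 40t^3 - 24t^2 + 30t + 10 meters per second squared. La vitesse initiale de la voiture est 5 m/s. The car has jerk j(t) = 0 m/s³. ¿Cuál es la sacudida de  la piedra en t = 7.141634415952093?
Partiendo de la aceleración a(t) = 150·t^4 - 40·t^3 - 24·t^2 + 30·t + 10, tomamos 1 derivada. Tomando d/dt de a(t), encontramos j(t) = 600·t^3 - 120·t^2 - 48·t + 30. Usando j(t) = 600·t^3 - 120·t^2 - 48·t + 30 y sustituyendo t = 7.141634415952093, encontramos j = 212113.468595316.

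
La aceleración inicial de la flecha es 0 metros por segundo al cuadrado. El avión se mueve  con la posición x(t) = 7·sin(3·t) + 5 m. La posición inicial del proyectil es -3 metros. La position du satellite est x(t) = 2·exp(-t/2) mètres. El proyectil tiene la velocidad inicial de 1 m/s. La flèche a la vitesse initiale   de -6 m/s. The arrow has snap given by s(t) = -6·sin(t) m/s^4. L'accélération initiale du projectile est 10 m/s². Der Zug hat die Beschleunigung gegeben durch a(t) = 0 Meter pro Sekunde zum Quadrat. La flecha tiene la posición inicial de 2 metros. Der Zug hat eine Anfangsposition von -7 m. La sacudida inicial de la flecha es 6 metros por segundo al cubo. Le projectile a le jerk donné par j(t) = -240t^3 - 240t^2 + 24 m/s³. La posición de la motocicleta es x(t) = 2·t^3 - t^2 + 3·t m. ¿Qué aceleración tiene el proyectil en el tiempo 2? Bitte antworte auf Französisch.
En partant du jerk j(t) = -240·t^3 - 240·t^2 + 24, nous prenons 1 primitive. La primitive du jerk est l'accélération. En utilisant a(0) = 10, nous obtenons a(t) = -60·t^4 - 80·t^3 + 24·t + 10. En utilisant a(t) = -60·t^4 - 80·t^3 + 24·t + 10 et en substituant t = 2, nous trouvons a = -1542.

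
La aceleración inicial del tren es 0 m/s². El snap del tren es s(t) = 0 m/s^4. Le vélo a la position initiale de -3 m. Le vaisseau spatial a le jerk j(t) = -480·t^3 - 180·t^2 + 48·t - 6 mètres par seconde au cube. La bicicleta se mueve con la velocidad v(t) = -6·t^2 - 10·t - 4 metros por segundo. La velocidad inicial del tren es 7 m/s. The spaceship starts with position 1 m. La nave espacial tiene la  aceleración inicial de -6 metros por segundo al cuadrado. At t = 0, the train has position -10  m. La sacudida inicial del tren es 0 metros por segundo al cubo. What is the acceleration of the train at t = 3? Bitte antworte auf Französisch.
En partant du snap s(t) = 0, nous prenons 2 intégrales. En intégrant le snap et en utilisant la condition initiale j(0) = 0, nous obtenons j(t) = 0. L'intégrale du jerk, avec a(0) = 0, donne l'accélération: a(t) = 0. De l'équation de l'accélération a(t) = 0, nous substituons t = 3 pour obtenir a = 0.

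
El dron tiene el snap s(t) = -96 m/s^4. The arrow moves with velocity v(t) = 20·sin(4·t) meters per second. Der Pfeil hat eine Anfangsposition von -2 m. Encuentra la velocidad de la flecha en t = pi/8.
Tenemos la velocidad v(t) = 20·sin(4·t). Sustituyendo t = pi/8: v(pi/8) = 20.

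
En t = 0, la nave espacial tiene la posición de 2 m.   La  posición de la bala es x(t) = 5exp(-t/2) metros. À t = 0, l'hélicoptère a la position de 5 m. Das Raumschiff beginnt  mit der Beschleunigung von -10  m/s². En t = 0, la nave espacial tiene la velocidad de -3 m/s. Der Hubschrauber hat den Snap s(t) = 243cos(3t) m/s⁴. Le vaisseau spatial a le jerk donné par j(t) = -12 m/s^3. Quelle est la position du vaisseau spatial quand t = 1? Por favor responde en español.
Para resolver esto, necesitamos tomar 3 integrales de nuestra ecuación de la sacudida j(t) = -12. La integral de la sacudida es la aceleración. Usando a(0) = -10, obtenemos a(t) = -12·t - 10. Integrando la aceleración y usando la condición inicial v(0) = -3, obtenemos v(t) = -6·t^2 - 10·t - 3. La antiderivada de la velocidad, con x(0) = 2, da la posición: x(t) = -2·t^3 - 5·t^2 - 3·t + 2. Tenemos la posición x(t) = -2·t^3 - 5·t^2 - 3·t + 2. Sustituyendo t = 1: x(1) = -8.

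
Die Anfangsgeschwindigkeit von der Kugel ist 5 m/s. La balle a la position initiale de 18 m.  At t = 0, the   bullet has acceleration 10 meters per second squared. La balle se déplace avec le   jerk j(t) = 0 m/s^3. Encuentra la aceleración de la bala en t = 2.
Partiendo de la sacudida j(t) = 0, tomamos 1 integral. La integral de la sacudida, con a(0) = 10, da la aceleración: a(t) = 10. De la ecuación de la aceleración a(t) = 10, sustituimos t = 2 para obtener a = 10.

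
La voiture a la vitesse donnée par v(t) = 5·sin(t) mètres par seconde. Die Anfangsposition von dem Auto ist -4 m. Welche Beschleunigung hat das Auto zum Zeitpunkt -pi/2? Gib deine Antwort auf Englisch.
We must differentiate our velocity equation v(t) = 5·sin(t) 1 time. Taking d/dt of v(t), we find a(t) = 5·cos(t). From the given acceleration equation a(t) = 5·cos(t), we substitute t = -pi/2 to get a = 0.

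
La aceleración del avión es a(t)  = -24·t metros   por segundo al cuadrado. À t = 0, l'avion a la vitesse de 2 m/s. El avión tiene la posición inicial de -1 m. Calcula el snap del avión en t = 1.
Para resolver esto, necesitamos tomar 2 derivadas de nuestra ecuación de la aceleración a(t) = -24·t. Tomando d/dt de a(t), encontramos j(t) = -24. Tomando d/dt de j(t), encontramos s(t) = 0. De la ecuación del snap s(t) = 0, sustituimos t = 1 para obtener s = 0.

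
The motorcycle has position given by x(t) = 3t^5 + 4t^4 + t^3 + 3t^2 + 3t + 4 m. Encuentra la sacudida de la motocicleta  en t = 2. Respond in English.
Starting from position x(t) = 3·t^5 + 4·t^4 + t^3 + 3·t^2 + 3·t + 4, we take 3 derivatives. Differentiating position, we get velocity: v(t) = 15·t^4 + 16·t^3 + 3·t^2 + 6·t + 3. Taking d/dt of v(t), we find a(t) = 60·t^3 + 48·t^2 + 6·t + 6. The derivative of acceleration gives jerk: j(t) = 180·t^2 + 96·t + 6. We have jerk j(t) = 180·t^2 + 96·t + 6. Substituting t = 2: j(2) = 918.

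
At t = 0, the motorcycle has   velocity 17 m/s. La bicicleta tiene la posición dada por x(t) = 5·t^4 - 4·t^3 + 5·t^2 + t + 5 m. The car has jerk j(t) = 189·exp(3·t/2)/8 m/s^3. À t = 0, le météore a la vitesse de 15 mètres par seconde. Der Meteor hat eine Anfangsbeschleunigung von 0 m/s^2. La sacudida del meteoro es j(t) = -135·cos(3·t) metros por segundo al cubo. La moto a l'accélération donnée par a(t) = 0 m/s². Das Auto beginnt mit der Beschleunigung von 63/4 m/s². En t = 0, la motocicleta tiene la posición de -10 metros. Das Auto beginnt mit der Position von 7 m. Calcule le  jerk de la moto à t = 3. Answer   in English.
To solve this, we need to take 1 derivative of our acceleration equation a(t) = 0. Taking d/dt of a(t), we find j(t) = 0. We have jerk j(t) = 0. Substituting t = 3: j(3) = 0.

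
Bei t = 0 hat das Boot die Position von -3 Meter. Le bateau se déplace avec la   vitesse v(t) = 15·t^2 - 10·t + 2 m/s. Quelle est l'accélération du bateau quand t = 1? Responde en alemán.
Wir müssen unsere Gleichung für die Geschwindigkeit v(t) = 15·t^2 - 10·t + 2 1-mal ableiten. Mit d/dt von v(t) finden wir a(t) = 30·t - 10. Wir haben die Beschleunigung a(t) = 30·t - 10. Durch Einsetzen von t = 1: a(1) = 20.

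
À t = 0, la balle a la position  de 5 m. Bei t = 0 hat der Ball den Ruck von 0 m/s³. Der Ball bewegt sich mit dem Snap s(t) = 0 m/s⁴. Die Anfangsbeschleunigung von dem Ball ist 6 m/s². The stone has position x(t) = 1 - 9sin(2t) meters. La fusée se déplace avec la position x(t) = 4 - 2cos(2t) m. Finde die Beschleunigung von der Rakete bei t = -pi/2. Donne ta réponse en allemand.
Wir müssen unsere Gleichung für die Position x(t) = 4 - 2·cos(2·t) 2-mal ableiten. Durch Ableiten von der Position erhalten wir die Geschwindigkeit: v(t) = 4·sin(2·t). Durch Ableiten von der Geschwindigkeit erhalten wir die Beschleunigung: a(t) = 8·cos(2·t). Wir haben die Beschleunigung a(t) = 8·cos(2·t). Durch Einsetzen von t = -pi/2: a(-pi/2) = -8.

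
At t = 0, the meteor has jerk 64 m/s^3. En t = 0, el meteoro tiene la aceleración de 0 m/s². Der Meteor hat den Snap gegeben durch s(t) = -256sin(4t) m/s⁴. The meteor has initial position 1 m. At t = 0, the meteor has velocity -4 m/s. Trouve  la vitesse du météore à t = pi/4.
Pour résoudre ceci, nous devons prendre 3 primitives de notre équation du snap s(t) = -256·sin(4·t). L'intégrale du snap est le jerk. En utilisant j(0) = 64, nous obtenons j(t) = 64·cos(4·t). En prenant ∫j(t)dt et en appliquant a(0) = 0, nous trouvons a(t) = 16·sin(4·t). En intégrant l'accélération et en utilisant la condition initiale v(0) = -4, nous obtenons v(t) = -4·cos(4·t). De l'équation de la vitesse v(t) = -4·cos(4·t), nous substituons t = pi/4 pour obtenir v = 4.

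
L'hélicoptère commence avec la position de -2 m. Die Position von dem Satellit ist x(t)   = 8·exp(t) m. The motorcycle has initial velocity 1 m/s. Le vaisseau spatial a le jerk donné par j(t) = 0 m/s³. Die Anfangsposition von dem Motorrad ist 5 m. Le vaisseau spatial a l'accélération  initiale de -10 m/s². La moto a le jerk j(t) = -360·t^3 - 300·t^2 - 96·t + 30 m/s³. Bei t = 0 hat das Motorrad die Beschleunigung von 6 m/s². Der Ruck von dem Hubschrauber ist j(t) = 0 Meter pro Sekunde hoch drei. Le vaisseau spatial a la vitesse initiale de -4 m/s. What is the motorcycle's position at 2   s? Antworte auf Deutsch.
Wir müssen unsere Gleichung für den Ruck j(t) = -360·t^3 - 300·t^2 - 96·t + 30 3-mal integrieren. Durch Integration von dem Ruck und Verwendung der Anfangsbedingung a(0) = 6, erhalten wir a(t) = -90·t^4 - 100·t^3 - 48·t^2 + 30·t + 6. Die Stammfunktion von der Beschleunigung, mit v(0) = 1, ergibt die Geschwindigkeit: v(t) = -18·t^5 - 25·t^4 - 16·t^3 + 15·t^2 + 6·t + 1. Das Integral von der Geschwindigkeit ist die Position. Mit x(0) = 5 erhalten wir x(t) = -3·t^6 - 5·t^5 - 4·t^4 + 5·t^3 + 3·t^2 + t + 5. Aus der Gleichung für die Position x(t) = -3·t^6 - 5·t^5 - 4·t^4 + 5·t^3 + 3·t^2 + t + 5, setzen wir t = 2 ein und erhalten x = -357.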